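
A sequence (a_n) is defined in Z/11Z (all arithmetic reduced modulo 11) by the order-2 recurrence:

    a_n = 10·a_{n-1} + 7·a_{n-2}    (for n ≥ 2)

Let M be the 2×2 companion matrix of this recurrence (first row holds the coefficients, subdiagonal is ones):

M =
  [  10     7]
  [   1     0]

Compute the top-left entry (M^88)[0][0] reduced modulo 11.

3

(M^88)[0][0] is the top entry after applying M 88 times to the unit state (1, 0). Equivalently it is h_{89} for the auxiliary sequence (h_n) obeying the same recurrence with h_1 = 1 and h_i = 0 for 0 ≤ i < 1:
h_2 = 10·1 + 7·0 = 10
h_3 = 10·10 + 7·1 = 8
h_4 = 10·8 + 7·10 = 7
h_5 = 10·7 + 7·8 = 5
h_6 = 10·5 + 7·7 = 0
h_7 = 10·0 + 7·5 = 2
h_8 = 10·2 + 7·0 = 9
h_9 = 10·9 + 7·2 = 5
h_10 = 10·5 + 7·9 = 3
h_11 = 10·3 + 7·5 = 10
h_12 = 10·10 + 7·3 = 0
h_13 = 10·0 + 7·10 = 4
h_14 = 10·4 + 7·0 = 7
h_15 = 10·7 + 7·4 = 10
h_16 = 10·10 + 7·7 = 6
h_17 = 10·6 + 7·10 = 9
h_18 = 10·9 + 7·6 = 0
h_19 = 10·0 + 7·9 = 8
h_20 = 10·8 + 7·0 = 3
h_21 = 10·3 + 7·8 = 9
h_22 = 10·9 + 7·3 = 1
h_23 = 10·1 + 7·9 = 7
h_24 = 10·7 + 7·1 = 0
h_25 = 10·0 + 7·7 = 5
h_26 = 10·5 + 7·0 = 6
h_27 = 10·6 + 7·5 = 7
h_28 = 10·7 + 7·6 = 2
h_29 = 10·2 + 7·7 = 3
h_30 = 10·3 + 7·2 = 0
h_31 = 10·0 + 7·3 = 10
h_32 = 10·10 + 7·0 = 1
h_33 = 10·1 + 7·10 = 3
h_34 = 10·3 + 7·1 = 4
h_35 = 10·4 + 7·3 = 6
h_36 = 10·6 + 7·4 = 0
h_37 = 10·0 + 7·6 = 9
h_38 = 10·9 + 7·0 = 2
h_39 = 10·2 + 7·9 = 6
h_40 = 10·6 + 7·2 = 8
h_41 = 10·8 + 7·6 = 1
h_42 = 10·1 + 7·8 = 0
h_43 = 10·0 + 7·1 = 7
h_44 = 10·7 + 7·0 = 4
h_45 = 10·4 + 7·7 = 1
h_46 = 10·1 + 7·4 = 5
h_47 = 10·5 + 7·1 = 2
h_48 = 10·2 + 7·5 = 0
h_49 = 10·0 + 7·2 = 3
h_50 = 10·3 + 7·0 = 8
h_51 = 10·8 + 7·3 = 2
h_52 = 10·2 + 7·8 = 10
h_53 = 10·10 + 7·2 = 4
h_54 = 10·4 + 7·10 = 0
h_55 = 10·0 + 7·4 = 6
h_56 = 10·6 + 7·0 = 5
h_57 = 10·5 + 7·6 = 4
h_58 = 10·4 + 7·5 = 9
h_59 = 10·9 + 7·4 = 8
h_60 = 10·8 + 7·9 = 0
h_61 = 10·0 + 7·8 = 1
h_62 = 10·1 + 7·0 = 10
h_63 = 10·10 + 7·1 = 8
h_64 = 10·8 + 7·10 = 7
h_65 = 10·7 + 7·8 = 5
h_66 = 10·5 + 7·7 = 0
h_67 = 10·0 + 7·5 = 2
h_68 = 10·2 + 7·0 = 9
h_69 = 10·9 + 7·2 = 5
h_70 = 10·5 + 7·9 = 3
h_71 = 10·3 + 7·5 = 10
h_72 = 10·10 + 7·3 = 0
h_73 = 10·0 + 7·10 = 4
h_74 = 10·4 + 7·0 = 7
h_75 = 10·7 + 7·4 = 10
h_76 = 10·10 + 7·7 = 6
h_77 = 10·6 + 7·10 = 9
h_78 = 10·9 + 7·6 = 0
h_79 = 10·0 + 7·9 = 8
h_80 = 10·8 + 7·0 = 3
h_81 = 10·3 + 7·8 = 9
h_82 = 10·9 + 7·3 = 1
h_83 = 10·1 + 7·9 = 7
h_84 = 10·7 + 7·1 = 0
h_85 = 10·0 + 7·7 = 5
h_86 = 10·5 + 7·0 = 6
h_87 = 10·6 + 7·5 = 7
h_88 = 10·7 + 7·6 = 2
h_89 = 10·2 + 7·7 = 3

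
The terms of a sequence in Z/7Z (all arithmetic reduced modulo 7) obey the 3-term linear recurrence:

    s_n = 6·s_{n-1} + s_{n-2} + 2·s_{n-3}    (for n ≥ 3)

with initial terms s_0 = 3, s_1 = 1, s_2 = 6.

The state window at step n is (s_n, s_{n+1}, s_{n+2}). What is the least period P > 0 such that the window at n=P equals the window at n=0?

n=0: window = (3, 1, 6)
n=1: window = (1, 6, 1)
n=2: window = (6, 1, 0)
n=3: window = (1, 0, 6)
n=4: window = (0, 6, 3)
n=5: window = (6, 3, 3)
n=6: window = (3, 3, 5)
n=7: window = (3, 5, 4)
n=8: window = (5, 4, 0)
n=9: window = (4, 0, 0)
n=10: window = (0, 0, 1)
n=11: window = (0, 1, 6)
n=12: window = (1, 6, 2)
n=13: window = (6, 2, 6)
n=14: window = (2, 6, 1)
n=15: window = (6, 1, 2)
n=16: window = (1, 2, 4)
n=17: window = (2, 4, 0)
n=18: window = (4, 0, 1)
n=19: window = (0, 1, 0)
n=20: window = (1, 0, 1)
n=21: window = (0, 1, 1)
n=22: window = (1, 1, 0)
n=23: window = (1, 0, 3)
n=24: window = (0, 3, 6)
n=25: window = (3, 6, 4)
n=26: window = (6, 4, 1)
n=27: window = (4, 1, 1)
n=28: window = (1, 1, 1)
n=29: window = (1, 1, 2)
n=30: window = (1, 2, 1)
n=31: window = (2, 1, 3)
n=32: window = (1, 3, 2)
n=33: window = (3, 2, 3)
n=34: window = (2, 3, 5)
n=35: window = (3, 5, 2)
n=36: window = (5, 2, 2)
n=37: window = (2, 2, 3)
n=38: window = (2, 3, 3)
n=39: window = (3, 3, 4)
n=40: window = (3, 4, 5)
…
n=169: window = (1, 2, 3)
n=170: window = (2, 3, 1)
n=171: window = (3, 1, 6)
window at n=171 equals window at n=0 → period = 171

171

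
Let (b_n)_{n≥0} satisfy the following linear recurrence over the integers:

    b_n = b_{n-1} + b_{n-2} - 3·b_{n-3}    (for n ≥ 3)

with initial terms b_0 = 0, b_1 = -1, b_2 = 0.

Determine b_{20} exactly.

b_3 = 1·0 + 1·-1 + -3·0 = -1
b_4 = 1·-1 + 1·0 + -3·-1 = 2
b_5 = 1·2 + 1·-1 + -3·0 = 1
b_6 = 1·1 + 1·2 + -3·-1 = 6
b_7 = 1·6 + 1·1 + -3·2 = 1
b_8 = 1·1 + 1·6 + -3·1 = 4
b_9 = 1·4 + 1·1 + -3·6 = -13
b_10 = 1·-13 + 1·4 + -3·1 = -12
b_11 = 1·-12 + 1·-13 + -3·4 = -37
b_12 = 1·-37 + 1·-12 + -3·-13 = -10
b_13 = 1·-10 + 1·-37 + -3·-12 = -11
b_14 = 1·-11 + 1·-10 + -3·-37 = 90
b_15 = 1·90 + 1·-11 + -3·-10 = 109
b_16 = 1·109 + 1·90 + -3·-11 = 232
b_17 = 1·232 + 1·109 + -3·90 = 71
b_18 = 1·71 + 1·232 + -3·109 = -24
b_19 = 1·-24 + 1·71 + -3·232 = -649
b_20 = 1·-649 + 1·-24 + -3·71 = -886

-886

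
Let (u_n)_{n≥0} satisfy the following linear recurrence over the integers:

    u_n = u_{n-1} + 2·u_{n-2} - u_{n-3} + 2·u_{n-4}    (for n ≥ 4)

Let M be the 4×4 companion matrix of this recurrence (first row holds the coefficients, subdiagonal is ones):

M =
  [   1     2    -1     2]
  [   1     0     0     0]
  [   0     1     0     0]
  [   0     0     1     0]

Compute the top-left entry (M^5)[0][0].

18

(M^5)[0][0] is the top entry after applying M 5 times to the unit state (1, 0, 0, 0). Equivalently it is h_{8} for the auxiliary sequence (h_n) obeying the same recurrence with h_3 = 1 and h_i = 0 for 0 ≤ i < 3:
h_4 = 1·1 + 2·0 + -1·0 + 2·0 = 1
h_5 = 1·1 + 2·1 + -1·0 + 2·0 = 3
h_6 = 1·3 + 2·1 + -1·1 + 2·0 = 4
h_7 = 1·4 + 2·3 + -1·1 + 2·1 = 11
h_8 = 1·11 + 2·4 + -1·3 + 2·1 = 18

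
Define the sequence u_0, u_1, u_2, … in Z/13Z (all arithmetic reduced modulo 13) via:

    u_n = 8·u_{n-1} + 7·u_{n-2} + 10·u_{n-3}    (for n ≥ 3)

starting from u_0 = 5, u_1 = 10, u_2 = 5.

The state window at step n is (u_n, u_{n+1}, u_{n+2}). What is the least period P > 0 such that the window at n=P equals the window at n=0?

1098

n=0: window = (5, 10, 5)
n=1: window = (10, 5, 4)
n=2: window = (5, 4, 11)
n=3: window = (4, 11, 10)
n=4: window = (11, 10, 2)
n=5: window = (10, 2, 1)
n=6: window = (2, 1, 5)
n=7: window = (1, 5, 2)
n=8: window = (5, 2, 9)
n=9: window = (2, 9, 6)
n=10: window = (9, 6, 1)
n=11: window = (6, 1, 10)
n=12: window = (1, 10, 4)
n=13: window = (10, 4, 8)
n=14: window = (4, 8, 10)
n=15: window = (8, 10, 7)
n=16: window = (10, 7, 11)
n=17: window = (7, 11, 3)
n=18: window = (11, 3, 2)
n=19: window = (3, 2, 4)
n=20: window = (2, 4, 11)
n=21: window = (4, 11, 6)
n=22: window = (11, 6, 9)
n=23: window = (6, 9, 3)
n=24: window = (9, 3, 4)
n=25: window = (3, 4, 0)
n=26: window = (4, 0, 6)
n=27: window = (0, 6, 10)
n=28: window = (6, 10, 5)
n=29: window = (10, 5, 1)
n=30: window = (5, 1, 0)
n=31: window = (1, 0, 5)
n=32: window = (0, 5, 11)
n=33: window = (5, 11, 6)
n=34: window = (11, 6, 6)
n=35: window = (6, 6, 5)
n=36: window = (6, 5, 12)
n=37: window = (5, 12, 9)
n=38: window = (12, 9, 11)
n=39: window = (9, 11, 11)
n=40: window = (11, 11, 8)
…
n=1096: window = (6, 2, 5)
n=1097: window = (2, 5, 10)
n=1098: window = (5, 10, 5)
window at n=1098 equals window at n=0 → period = 1098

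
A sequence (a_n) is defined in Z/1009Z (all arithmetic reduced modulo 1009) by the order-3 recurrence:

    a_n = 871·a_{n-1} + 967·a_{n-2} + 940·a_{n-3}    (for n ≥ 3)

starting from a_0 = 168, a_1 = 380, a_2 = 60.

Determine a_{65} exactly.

499

a_3 = 871·60 + 967·380 + 940·168 = 492
a_4 = 871·492 + 967·60 + 940·380 = 228
a_5 = 871·228 + 967·492 + 940·60 = 236
a_6 = 871·236 + 967·228 + 940·492 = 592
a_7 = 871·592 + 967·236 + 940·228 = 623
a_8 = 871·623 + 967·592 + 940·236 = 12
a_9 = 871·12 + 967·623 + 940·592 = 951
a_10 = 871·951 + 967·12 + 940·623 = 837
a_11 = 871·837 + 967·951 + 940·12 = 119
a_12 = 871·119 + 967·837 + 940·951 = 858
a_13 = 871·858 + 967·119 + 940·837 = 465
a_14 = 871·465 + 967·858 + 940·119 = 555
a_15 = 871·555 + 967·465 + 940·858 = 64
a_16 = 871·64 + 967·555 + 940·465 = 349
a_17 = 871·349 + 967·64 + 940·555 = 656
a_18 = 871·656 + 967·349 + 940·64 = 379
a_19 = 871·379 + 967·656 + 940·349 = 1001
a_20 = 871·1001 + 967·379 + 940·656 = 462
a_21 = 871·462 + 967·1001 + 940·379 = 230
a_22 = 871·230 + 967·462 + 940·1001 = 867
a_23 = 871·867 + 967·230 + 940·462 = 256
a_24 = 871·256 + 967·867 + 940·230 = 171
a_25 = 871·171 + 967·256 + 940·867 = 673
a_26 = 871·673 + 967·171 + 940·256 = 333
a_27 = 871·333 + 967·673 + 940·171 = 755
a_28 = 871·755 + 967·333 + 940·673 = 863
a_29 = 871·863 + 967·755 + 940·333 = 776
a_30 = 871·776 + 967·863 + 940·755 = 317
a_31 = 871·317 + 967·776 + 940·863 = 330
a_32 = 871·330 + 967·317 + 940·776 = 610
a_33 = 871·610 + 967·330 + 940·317 = 158
a_34 = 871·158 + 967·610 + 940·330 = 436
a_35 = 871·436 + 967·158 + 940·610 = 78
a_36 = 871·78 + 967·436 + 940·158 = 382
a_37 = 871·382 + 967·78 + 940·436 = 698
a_38 = 871·698 + 967·382 + 940·78 = 303
a_39 = 871·303 + 967·698 + 940·382 = 385
a_40 = 871·385 + 967·303 + 940·698 = 1008
a_41 = 871·1008 + 967·385 + 940·303 = 394
a_42 = 871·394 + 967·1008 + 940·385 = 834
a_43 = 871·834 + 967·394 + 940·1008 = 608
a_44 = 871·608 + 967·834 + 940·394 = 187
a_45 = 871·187 + 967·608 + 940·834 = 84
a_46 = 871·84 + 967·187 + 940·608 = 151
a_47 = 871·151 + 967·84 + 940·187 = 64
a_48 = 871·64 + 967·151 + 940·84 = 219
a_49 = 871·219 + 967·64 + 940·151 = 58
a_50 = 871·58 + 967·219 + 940·64 = 580
a_51 = 871·580 + 967·58 + 940·219 = 286
a_52 = 871·286 + 967·580 + 940·58 = 782
a_53 = 871·782 + 967·286 + 940·580 = 483
a_54 = 871·483 + 967·782 + 940·286 = 839
a_55 = 871·839 + 967·483 + 940·782 = 675
a_56 = 871·675 + 967·839 + 940·483 = 734
a_57 = 871·734 + 967·675 + 940·839 = 141
a_58 = 871·141 + 967·734 + 940·675 = 3
a_59 = 871·3 + 967·141 + 940·734 = 531
a_60 = 871·531 + 967·3 + 940·141 = 614
a_61 = 871·614 + 967·531 + 940·3 = 722
a_62 = 871·722 + 967·614 + 940·531 = 386
a_63 = 871·386 + 967·722 + 940·614 = 167
a_64 = 871·167 + 967·386 + 940·722 = 725
a_65 = 871·725 + 967·167 + 940·386 = 499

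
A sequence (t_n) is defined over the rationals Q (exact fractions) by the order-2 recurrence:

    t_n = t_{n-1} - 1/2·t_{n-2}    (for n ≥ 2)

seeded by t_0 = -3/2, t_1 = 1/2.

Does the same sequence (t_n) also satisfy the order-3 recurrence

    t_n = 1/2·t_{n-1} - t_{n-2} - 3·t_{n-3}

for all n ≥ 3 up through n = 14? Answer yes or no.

no

Terms t_0..t_14: -3/2, 1/2, 5/4, 1, 3/8, -1/8, -5/16, -1/4, -3/32, 1/32, 5/64, 1/16, 3/128, -1/128, -5/256
n=3: candidate gives 37/8, actual t_3 = 1 ✗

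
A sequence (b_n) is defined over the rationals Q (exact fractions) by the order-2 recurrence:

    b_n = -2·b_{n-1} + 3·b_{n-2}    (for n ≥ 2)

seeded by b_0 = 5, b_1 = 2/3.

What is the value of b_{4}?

275/3

b_2 = -2·2/3 + 3·5 = 41/3
b_3 = -2·41/3 + 3·2/3 = -76/3
b_4 = -2·-76/3 + 3·41/3 = 275/3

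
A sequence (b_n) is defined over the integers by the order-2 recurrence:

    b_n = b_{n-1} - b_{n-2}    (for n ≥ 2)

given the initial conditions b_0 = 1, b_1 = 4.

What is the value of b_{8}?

3

b_2 = 1·4 + -1·1 = 3
b_3 = 1·3 + -1·4 = -1
b_4 = 1·-1 + -1·3 = -4
b_5 = 1·-4 + -1·-1 = -3
b_6 = 1·-3 + -1·-4 = 1
b_7 = 1·1 + -1·-3 = 4
b_8 = 1·4 + -1·1 = 3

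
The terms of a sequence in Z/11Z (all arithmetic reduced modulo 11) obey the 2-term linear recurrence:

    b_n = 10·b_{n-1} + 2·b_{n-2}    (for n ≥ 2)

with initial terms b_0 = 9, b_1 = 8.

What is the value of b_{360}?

9

b_2 = 10·8 + 2·9 = 10
b_3 = 10·10 + 2·8 = 6
b_4 = 10·6 + 2·10 = 3
b_5 = 10·3 + 2·6 = 9
b_6 = 10·9 + 2·3 = 8
(b_5, b_6) = (9, 8) = (b_0, b_1), so the sequence has period 5.
360 ≡ 0 (mod 5), hence b_360 = b_0 = 9.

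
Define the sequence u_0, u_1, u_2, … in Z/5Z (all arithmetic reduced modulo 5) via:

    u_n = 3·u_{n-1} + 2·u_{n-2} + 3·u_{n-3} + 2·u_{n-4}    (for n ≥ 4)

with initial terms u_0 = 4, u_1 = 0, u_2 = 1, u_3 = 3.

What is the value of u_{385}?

0

u_4 = 3·3 + 2·1 + 3·0 + 2·4 = 4
u_5 = 3·4 + 2·3 + 3·1 + 2·0 = 1
u_6 = 3·1 + 2·4 + 3·3 + 2·1 = 2
u_7 = 3·2 + 2·1 + 3·4 + 2·3 = 1
u_8 = 3·1 + 2·2 + 3·1 + 2·4 = 3
u_9 = 3·3 + 2·1 + 3·2 + 2·1 = 4
u_10 = 3·4 + 2·3 + 3·1 + 2·2 = 0
u_11 = 3·0 + 2·4 + 3·3 + 2·1 = 4
u_12 = 3·4 + 2·0 + 3·4 + 2·3 = 0
u_13 = 3·0 + 2·4 + 3·0 + 2·4 = 1
u_14 = 3·1 + 2·0 + 3·4 + 2·0 = 0
u_15 = 3·0 + 2·1 + 3·0 + 2·4 = 0
u_16 = 3·0 + 2·0 + 3·1 + 2·0 = 3
u_17 = 3·3 + 2·0 + 3·0 + 2·1 = 1
u_18 = 3·1 + 2·3 + 3·0 + 2·0 = 4
u_19 = 3·4 + 2·1 + 3·3 + 2·0 = 3
u_20 = 3·3 + 2·4 + 3·1 + 2·3 = 1
u_21 = 3·1 + 2·3 + 3·4 + 2·1 = 3
u_22 = 3·3 + 2·1 + 3·3 + 2·4 = 3
u_23 = 3·3 + 2·3 + 3·1 + 2·3 = 4
u_24 = 3·4 + 2·3 + 3·3 + 2·1 = 4
u_25 = 3·4 + 2·4 + 3·3 + 2·3 = 0
u_26 = 3·0 + 2·4 + 3·4 + 2·3 = 1
u_27 = 3·1 + 2·0 + 3·4 + 2·4 = 3
(u_24, u_25, u_26, u_27) = (4, 0, 1, 3) = (u_0, u_1, u_2, u_3), so the sequence has period 24.
385 ≡ 1 (mod 24), hence u_385 = u_1 = 0.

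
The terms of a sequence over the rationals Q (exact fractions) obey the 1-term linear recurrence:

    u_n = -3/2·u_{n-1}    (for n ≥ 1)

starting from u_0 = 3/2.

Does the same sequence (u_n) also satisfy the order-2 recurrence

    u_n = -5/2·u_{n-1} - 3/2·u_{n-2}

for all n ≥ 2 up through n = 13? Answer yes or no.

Terms u_0..u_13: 3/2, -9/4, 27/8, -81/16, 243/32, -729/64, 2187/128, -6561/256, 19683/512, -59049/1024, 177147/2048, -531441/4096, 1594323/8192, -4782969/16384
n=2: candidate gives 27/8, actual u_2 = 27/8 ✓
n=3: candidate gives -81/16, actual u_3 = -81/16 ✓
n=4: candidate gives 243/32, actual u_4 = 243/32 ✓
n=5: candidate gives -729/64, actual u_5 = -729/64 ✓
n=6: candidate gives 2187/128, actual u_6 = 2187/128 ✓
n=7: candidate gives -6561/256, actual u_7 = -6561/256 ✓
n=8: candidate gives 19683/512, actual u_8 = 19683/512 ✓
n=9: candidate gives -59049/1024, actual u_9 = -59049/1024 ✓
n=10: candidate gives 177147/2048, actual u_10 = 177147/2048 ✓
n=11: candidate gives -531441/4096, actual u_11 = -531441/4096 ✓
n=12: candidate gives 1594323/8192, actual u_12 = 1594323/8192 ✓
n=13: candidate gives -4782969/16384, actual u_13 = -4782969/16384 ✓

yes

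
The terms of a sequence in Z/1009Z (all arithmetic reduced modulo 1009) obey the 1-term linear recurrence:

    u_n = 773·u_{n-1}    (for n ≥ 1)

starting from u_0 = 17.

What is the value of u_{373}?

656

u_1 = 773·17 = 24
u_2 = 773·24 = 390
u_3 = 773·390 = 788
u_4 = 773·788 = 697
u_5 = 773·697 = 984
u_6 = 773·984 = 855
u_7 = 773·855 = 20
u_8 = 773·20 = 325
u_9 = 773·325 = 993
u_10 = 773·993 = 749
u_11 = 773·749 = 820
u_12 = 773·820 = 208
u_13 = 773·208 = 353
u_14 = 773·353 = 439
u_15 = 773·439 = 323
u_16 = 773·323 = 456
u_17 = 773·456 = 347
u_18 = 773·347 = 846
u_19 = 773·846 = 126
u_20 = 773·126 = 534
u_21 = 773·534 = 101
u_22 = 773·101 = 380
u_23 = 773·380 = 121
u_24 = 773·121 = 705
u_25 = 773·705 = 105
u_26 = 773·105 = 445
u_27 = 773·445 = 925
u_28 = 773·925 = 653
u_29 = 773·653 = 269
u_30 = 773·269 = 83
u_31 = 773·83 = 592
u_32 = 773·592 = 539
u_33 = 773·539 = 939
u_34 = 773·939 = 376
u_35 = 773·376 = 56
u_36 = 773·56 = 910
u_37 = 773·910 = 157
u_38 = 773·157 = 281
u_39 = 773·281 = 278
u_40 = 773·278 = 986
u_41 = 773·986 = 383
u_42 = 773·383 = 422
u_43 = 773·422 = 299
u_44 = 773·299 = 66
u_45 = 773·66 = 568
u_46 = 773·568 = 149
u_47 = 773·149 = 151
u_48 = 773·151 = 688
u_49 = 773·688 = 81
u_50 = 773·81 = 55
u_51 = 773·55 = 137
u_52 = 773·137 = 965
u_53 = 773·965 = 294
u_54 = 773·294 = 237
u_55 = 773·237 = 572
u_56 = 773·572 = 214
u_57 = 773·214 = 955
u_58 = 773·955 = 636
u_59 = 773·636 = 245
u_60 = 773·245 = 702
u_61 = 773·702 = 813
u_62 = 773·813 = 851
u_63 = 773·851 = 964
u_64 = 773·964 = 530
u_65 = 773·530 = 36
u_66 = 773·36 = 585
u_67 = 773·585 = 173
u_68 = 773·173 = 541
u_69 = 773·541 = 467
u_70 = 773·467 = 778
u_71 = 773·778 = 30
u_72 = 773·30 = 992
u_73 = 773·992 = 985
u_74 = 773·985 = 619
u_75 = 773·619 = 221
u_76 = 773·221 = 312
u_77 = 773·312 = 25
u_78 = 773·25 = 154
u_79 = 773·154 = 989
u_80 = 773·989 = 684
u_81 = 773·684 = 16
u_82 = 773·16 = 260
u_83 = 773·260 = 189
u_84 = 773·189 = 801
u_85 = 773·801 = 656
u_86 = 773·656 = 570
u_87 = 773·570 = 686
u_88 = 773·686 = 553
u_89 = 773·553 = 662
u_90 = 773·662 = 163
u_91 = 773·163 = 883
u_92 = 773·883 = 475
u_93 = 773·475 = 908
u_94 = 773·908 = 629
u_95 = 773·629 = 888
u_96 = 773·888 = 304
u_97 = 773·304 = 904
u_98 = 773·904 = 564
u_99 = 773·564 = 84
u_100 = 773·84 = 356
u_101 = 773·356 = 740
u_102 = 773·740 = 926
u_103 = 773·926 = 417
u_104 = 773·417 = 470
u_105 = 773·470 = 70
u_106 = 773·70 = 633
u_107 = 773·633 = 953
u_108 = 773·953 = 99
u_109 = 773·99 = 852
u_110 = 773·852 = 728
u_111 = 773·728 = 731
u_112 = 773·731 = 23
u_113 = 773·23 = 626
u_114 = 773·626 = 587
u_115 = 773·587 = 710
u_116 = 773·710 = 943
u_117 = 773·943 = 441
u_118 = 773·441 = 860
u_119 = 773·860 = 858
u_120 = 773·858 = 321
u_121 = 773·321 = 928
u_122 = 773·928 = 954
u_123 = 773·954 = 872
u_124 = 773·872 = 44
u_125 = 773·44 = 715
u_126 = 773·715 = 772
u_127 = 773·772 = 437
u_128 = 773·437 = 795
u_129 = 773·795 = 54
u_130 = 773·54 = 373
u_131 = 773·373 = 764
u_132 = 773·764 = 307
u_133 = 773·307 = 196
u_134 = 773·196 = 158
u_135 = 773·158 = 45
u_136 = 773·45 = 479
u_137 = 773·479 = 973
u_138 = 773·973 = 424
u_139 = 773·424 = 836
u_140 = 773·836 = 468
u_141 = 773·468 = 542
u_142 = 773·542 = 231
u_143 = 773·231 = 979
u_144 = 773·979 = 17
(u_144) = (17) = (u_0), so the sequence has period 144.
373 ≡ 85 (mod 144), hence u_373 = u_85 = 656.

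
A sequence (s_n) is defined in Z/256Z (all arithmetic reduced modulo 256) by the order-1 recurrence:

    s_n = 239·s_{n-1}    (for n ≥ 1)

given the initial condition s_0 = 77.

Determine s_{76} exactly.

13

s_1 = 239·77 = 227
s_2 = 239·227 = 237
s_3 = 239·237 = 67
s_4 = 239·67 = 141
s_5 = 239·141 = 163
s_6 = 239·163 = 45
s_7 = 239·45 = 3
s_8 = 239·3 = 205
s_9 = 239·205 = 99
s_10 = 239·99 = 109
s_11 = 239·109 = 195
s_12 = 239·195 = 13
s_13 = 239·13 = 35
s_14 = 239·35 = 173
s_15 = 239·173 = 131
s_16 = 239·131 = 77
(s_16) = (77) = (s_0), so the sequence has period 16.
76 ≡ 12 (mod 16), hence s_76 = s_12 = 13.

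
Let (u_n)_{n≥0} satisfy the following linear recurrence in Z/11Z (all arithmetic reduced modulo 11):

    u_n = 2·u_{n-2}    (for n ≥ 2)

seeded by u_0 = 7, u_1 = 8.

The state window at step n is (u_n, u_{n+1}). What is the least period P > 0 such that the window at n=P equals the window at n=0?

20

n=0: window = (7, 8)
n=1: window = (8, 3)
n=2: window = (3, 5)
n=3: window = (5, 6)
n=4: window = (6, 10)
n=5: window = (10, 1)
n=6: window = (1, 9)
n=7: window = (9, 2)
n=8: window = (2, 7)
n=9: window = (7, 4)
n=10: window = (4, 3)
n=11: window = (3, 8)
n=12: window = (8, 6)
n=13: window = (6, 5)
n=14: window = (5, 1)
n=15: window = (1, 10)
n=16: window = (10, 2)
n=17: window = (2, 9)
n=18: window = (9, 4)
n=19: window = (4, 7)
n=20: window = (7, 8)
window at n=20 equals window at n=0 → period = 20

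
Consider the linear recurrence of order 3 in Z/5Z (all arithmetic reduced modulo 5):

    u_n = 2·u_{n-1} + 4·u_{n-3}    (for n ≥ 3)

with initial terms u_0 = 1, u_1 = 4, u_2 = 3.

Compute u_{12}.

u_3 = 2·3 + 0·4 + 4·1 = 0
u_4 = 2·0 + 0·3 + 4·4 = 1
u_5 = 2·1 + 0·0 + 4·3 = 4
u_6 = 2·4 + 0·1 + 4·0 = 3
(u_4, u_5, u_6) = (1, 4, 3) = (u_0, u_1, u_2), so the sequence has period 4.
12 ≡ 0 (mod 4), hence u_12 = u_0 = 1.

1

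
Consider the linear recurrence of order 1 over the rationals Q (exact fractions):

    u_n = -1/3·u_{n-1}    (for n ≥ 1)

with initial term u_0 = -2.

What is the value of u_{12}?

u_1 = -1/3·-2 = 2/3
u_2 = -1/3·2/3 = -2/9
u_3 = -1/3·-2/9 = 2/27
u_4 = -1/3·2/27 = -2/81
u_5 = -1/3·-2/81 = 2/243
u_6 = -1/3·2/243 = -2/729
u_7 = -1/3·-2/729 = 2/2187
u_8 = -1/3·2/2187 = -2/6561
u_9 = -1/3·-2/6561 = 2/19683
u_10 = -1/3·2/19683 = -2/59049
u_11 = -1/3·-2/59049 = 2/177147
u_12 = -1/3·2/177147 = -2/531441

-2/531441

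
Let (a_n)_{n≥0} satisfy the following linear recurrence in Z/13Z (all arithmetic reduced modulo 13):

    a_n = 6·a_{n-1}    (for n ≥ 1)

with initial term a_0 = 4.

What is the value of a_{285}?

7

a_1 = 6·4 = 11
a_2 = 6·11 = 1
a_3 = 6·1 = 6
a_4 = 6·6 = 10
a_5 = 6·10 = 8
a_6 = 6·8 = 9
a_7 = 6·9 = 2
a_8 = 6·2 = 12
a_9 = 6·12 = 7
a_10 = 6·7 = 3
a_11 = 6·3 = 5
a_12 = 6·5 = 4
(a_12) = (4) = (a_0), so the sequence has period 12.
285 ≡ 9 (mod 12), hence a_285 = a_9 = 7.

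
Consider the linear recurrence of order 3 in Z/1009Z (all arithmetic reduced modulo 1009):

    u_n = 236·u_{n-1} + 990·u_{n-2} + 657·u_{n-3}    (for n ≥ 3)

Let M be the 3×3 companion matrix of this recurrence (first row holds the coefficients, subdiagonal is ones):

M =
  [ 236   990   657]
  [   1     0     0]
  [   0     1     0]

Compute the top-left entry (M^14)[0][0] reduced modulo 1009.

725

(M^14)[0][0] is the top entry after applying M 14 times to the unit state (1, 0, 0). Equivalently it is h_{16} for the auxiliary sequence (h_n) obeying the same recurrence with h_2 = 1 and h_i = 0 for 0 ≤ i < 2:
h_3 = 236·1 + 990·0 + 657·0 = 236
h_4 = 236·236 + 990·1 + 657·0 = 182
h_5 = 236·182 + 990·236 + 657·1 = 783
h_6 = 236·783 + 990·182 + 657·236 = 385
h_7 = 236·385 + 990·783 + 657·182 = 820
h_8 = 236·820 + 990·385 + 657·783 = 390
h_9 = 236·390 + 990·820 + 657·385 = 471
h_10 = 236·471 + 990·390 + 657·820 = 762
h_11 = 236·762 + 990·471 + 657·390 = 306
h_12 = 236·306 + 990·762 + 657·471 = 918
h_13 = 236·918 + 990·306 + 657·762 = 123
h_14 = 236·123 + 990·918 + 657·306 = 738
h_15 = 236·738 + 990·123 + 657·918 = 45
h_16 = 236·45 + 990·738 + 657·123 = 725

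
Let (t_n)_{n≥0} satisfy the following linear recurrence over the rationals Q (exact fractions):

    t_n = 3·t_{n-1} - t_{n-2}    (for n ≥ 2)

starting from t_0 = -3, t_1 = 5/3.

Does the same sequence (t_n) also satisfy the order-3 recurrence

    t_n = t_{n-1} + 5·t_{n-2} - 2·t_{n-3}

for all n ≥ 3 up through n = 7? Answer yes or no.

yes

Terms t_0..t_7: -3, 5/3, 8, 67/3, 59, 464/3, 405, 3181/3
n=3: candidate gives 67/3, actual t_3 = 67/3 ✓
n=4: candidate gives 59, actual t_4 = 59 ✓
n=5: candidate gives 464/3, actual t_5 = 464/3 ✓
n=6: candidate gives 405, actual t_6 = 405 ✓
n=7: candidate gives 3181/3, actual t_7 = 3181/3 ✓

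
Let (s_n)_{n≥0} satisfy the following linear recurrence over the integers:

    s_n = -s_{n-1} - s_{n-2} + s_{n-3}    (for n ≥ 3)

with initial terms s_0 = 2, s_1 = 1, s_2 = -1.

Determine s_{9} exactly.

s_3 = -1·-1 + -1·1 + 1·2 = 2
s_4 = -1·2 + -1·-1 + 1·1 = 0
s_5 = -1·0 + -1·2 + 1·-1 = -3
s_6 = -1·-3 + -1·0 + 1·2 = 5
s_7 = -1·5 + -1·-3 + 1·0 = -2
s_8 = -1·-2 + -1·5 + 1·-3 = -6
s_9 = -1·-6 + -1·-2 + 1·5 = 13

13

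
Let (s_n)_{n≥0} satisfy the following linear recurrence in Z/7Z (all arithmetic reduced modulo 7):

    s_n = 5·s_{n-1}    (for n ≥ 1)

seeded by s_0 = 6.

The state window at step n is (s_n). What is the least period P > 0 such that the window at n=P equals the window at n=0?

n=0: window = (6)
n=1: window = (2)
n=2: window = (3)
n=3: window = (1)
n=4: window = (5)
n=5: window = (4)
n=6: window = (6)
window at n=6 equals window at n=0 → period = 6

6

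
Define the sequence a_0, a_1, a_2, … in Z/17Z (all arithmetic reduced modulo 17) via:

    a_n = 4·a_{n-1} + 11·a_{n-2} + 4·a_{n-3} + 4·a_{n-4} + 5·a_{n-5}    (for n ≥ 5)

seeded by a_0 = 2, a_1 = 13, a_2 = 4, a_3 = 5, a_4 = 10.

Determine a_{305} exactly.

14

a_5 = 4·10 + 11·5 + 4·4 + 4·13 + 5·2 = 3
a_6 = 4·3 + 11·10 + 4·5 + 4·4 + 5·13 = 2
a_7 = 4·2 + 11·3 + 4·10 + 4·5 + 5·4 = 2
a_8 = 4·2 + 11·2 + 4·3 + 4·10 + 5·5 = 5
a_9 = 4·5 + 11·2 + 4·2 + 4·3 + 5·10 = 10
a_10 = 4·10 + 11·5 + 4·2 + 4·2 + 5·3 = 7
Continuing the recurrence:
  a_11 = 6;  a_12 = 1;  a_13 = 10;  a_14 = 0;  a_15 = 3;  a_16 = 1
  a_17 = 14;  a_18 = 10;  a_19 = 6;  a_20 = 5;  a_21 = 0;  a_22 = 2
  a_23 = 0;  a_24 = 4;  a_25 = 15;  a_26 = 10;  a_27 = 10;  a_28 = 5
  a_29 = 12;  a_30 = 3;  a_31 = 16;  a_32 = 11;  a_33 = 16;  a_34 = 15
  a_35 = 2;  a_36 = 4;  a_37 = 13;  a_38 = 6;  a_39 = 11;  a_40 = 1
  a_41 = 0;  a_42 = 8;  a_43 = 8;  a_44 = 9;  a_45 = 8;  a_46 = 8
  a_47 = 7;  a_48 = 3;  a_49 = 11;  a_50 = 7;  a_51 = 8;  a_52 = 13
  a_53 = 6;  a_54 = 10;  a_55 = 4;  a_56 = 4;  a_57 = 2;  a_58 = 2
  a_59 = 10;  a_60 = 4;  a_61 = 9;  a_62 = 2;  a_63 = 3;  a_64 = 0
  a_65 = 12;  a_66 = 11;  a_67 = 11;  a_68 = 7;  a_69 = 3;  a_70 = 16
  a_71 = 3;  a_72 = 11;  a_73 = 1;  a_74 = 12;  a_75 = 8;  a_76 = 6
  a_77 = 15;  a_78 = 7;  a_79 = 3;  a_80 = 9;  a_81 = 0;  a_82 = 10
  a_83 = 4;  a_84 = 7;  a_85 = 4;  a_86 = 13;  a_87 = 3;  a_88 = 15
  a_89 = 9;  a_90 = 13;  a_91 = 16;  a_92 = 12;  a_93 = 13;  a_94 = 5
  a_95 = 0;  a_96 = 14;  a_97 = 1;  a_98 = 5;  a_99 = 10;  a_100 = 2
  a_101 = 8;  a_102 = 0;  a_103 = 8;  a_104 = 3;  a_105 = 6;  a_106 = 10
  a_107 = 14;  a_108 = 4;  a_109 = 11;  a_110 = 10;  a_111 = 11;  a_112 = 12
  a_113 = 1;  a_114 = 3;  a_115 = 12;  a_116 = 1;  a_117 = 8;  a_118 = 6
  a_119 = 9;  a_120 = 11;  a_121 = 0;  a_122 = 0;  a_123 = 8;  a_124 = 2
  a_125 = 15;  a_126 = 12;  a_127 = 15;  a_128 = 11;  a_129 = 4;  a_130 = 14
  a_131 = 9;  a_132 = 2;  a_133 = 13;  a_134 = 16;  a_135 = 15;  a_136 = 1
  a_137 = 6;  a_138 = 3;  a_139 = 1;  a_140 = 4;  a_141 = 0;  a_142 = 5
  a_143 = 4;  a_144 = 7;  a_145 = 10;  a_146 = 0;  a_147 = 9;  a_148 = 5
  a_149 = 7;  a_150 = 16;  a_151 = 10;  a_152 = 3;  a_153 = 1;  a_154 = 6
  a_155 = 14;  a_156 = 1;  a_157 = 14;  a_158 = 16;  a_159 = 2;  a_160 = 8
  a_161 = 9;  a_162 = 11;  a_163 = 8;  a_164 = 10;  a_165 = 10;  a_166 = 16
  a_167 = 12;  a_168 = 4;  a_169 = 13;  a_170 = 3;  a_171 = 10;  a_172 = 14
  a_173 = 12;  a_174 = 13;  a_175 = 6;  a_176 = 15;  a_177 = 7;  a_178 = 6
  a_179 = 12;  a_180 = 11;  a_181 = 14;  a_182 = 12;  a_183 = 1;  a_184 = 7
  a_185 = 11;  a_186 = 5;  a_187 = 12;  a_188 = 10;  a_189 = 16;  a_190 = 8
  a_191 = 15;  a_192 = 6;  a_193 = 12;  a_194 = 14;  a_195 = 6;  a_196 = 2
  a_197 = 4;  a_198 = 8;  a_199 = 8;  a_200 = 4;  a_201 = 9;  a_202 = 11
  a_203 = 10;  a_204 = 15;  a_205 = 15;  a_206 = 14;  a_207 = 2;  a_208 = 9
  a_209 = 11;  a_210 = 10;  a_211 = 3;  a_212 = 8;  a_213 = 7;  a_214 = 2
  a_215 = 9;  a_216 = 14;  a_217 = 10;  a_218 = 1;  a_219 = 12;  a_220 = 13
  a_221 = 9;  a_222 = 9;  a_223 = 2;  a_224 = 0;  a_225 = 6;  a_226 = 11
  a_227 = 10;  a_228 = 8;  a_229 = 6;  a_230 = 5;  a_231 = 9;  a_232 = 10
  a_233 = 2;  a_234 = 0;  a_235 = 4;  a_236 = 7;  a_237 = 11;  a_238 = 11
  a_239 = 5;  a_240 = 12;  a_241 = 5;  a_242 = 16;  a_243 = 4;  a_244 = 13
  a_245 = 2;  a_246 = 1;  a_247 = 4;  a_248 = 5;  a_249 = 5;  a_250 = 3
  a_251 = 6;  a_252 = 15;  a_253 = 13;  a_254 = 6;  a_255 = 11;  a_256 = 14
  a_257 = 5;  a_258 = 1;  a_259 = 2;  a_260 = 14;  a_261 = 2;  a_262 = 12
  a_263 = 3;  a_264 = 14;  a_265 = 11;  a_266 = 13;  a_267 = 12;  a_268 = 0
  a_269 = 9;  a_270 = 4;  a_271 = 7;  a_272 = 15;  a_273 = 2;  a_274 = 7
  a_275 = 5;  a_276 = 13;  a_277 = 14;  a_278 = 2;  a_279 = 14;  a_280 = 7
  a_281 = 5;  a_282 = 10;  a_283 = 2;  a_284 = 15;  a_285 = 7;  a_286 = 11
  a_287 = 1;  a_288 = 2;  a_289 = 13;  a_290 = 4;  a_291 = 5;  a_292 = 10
  a_293 = 3;  a_294 = 2;  a_295 = 2;  a_296 = 5;  a_297 = 10;  a_298 = 7
  a_299 = 6;  a_300 = 1;  a_301 = 10;  a_302 = 0;  a_303 = 3
a_304 = 4·3 + 11·0 + 4·10 + 4·1 + 5·6 = 1
a_305 = 4·1 + 11·3 + 4·0 + 4·10 + 5·1 = 14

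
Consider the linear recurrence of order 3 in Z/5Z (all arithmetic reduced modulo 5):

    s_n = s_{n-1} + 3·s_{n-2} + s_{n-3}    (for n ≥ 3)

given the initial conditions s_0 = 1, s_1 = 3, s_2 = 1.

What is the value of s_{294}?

s_3 = 1·1 + 3·3 + 1·1 = 1
s_4 = 1·1 + 3·1 + 1·3 = 2
s_5 = 1·2 + 3·1 + 1·1 = 1
s_6 = 1·1 + 3·2 + 1·1 = 3
s_7 = 1·3 + 3·1 + 1·2 = 3
s_8 = 1·3 + 3·3 + 1·1 = 3
s_9 = 1·3 + 3·3 + 1·3 = 0
s_10 = 1·0 + 3·3 + 1·3 = 2
s_11 = 1·2 + 3·0 + 1·3 = 0
s_12 = 1·0 + 3·2 + 1·0 = 1
s_13 = 1·1 + 3·0 + 1·2 = 3
s_14 = 1·3 + 3·1 + 1·0 = 1
(s_12, s_13, s_14) = (1, 3, 1) = (s_0, s_1, s_2), so the sequence has period 12.
294 ≡ 6 (mod 12), hence s_294 = s_6 = 3.

3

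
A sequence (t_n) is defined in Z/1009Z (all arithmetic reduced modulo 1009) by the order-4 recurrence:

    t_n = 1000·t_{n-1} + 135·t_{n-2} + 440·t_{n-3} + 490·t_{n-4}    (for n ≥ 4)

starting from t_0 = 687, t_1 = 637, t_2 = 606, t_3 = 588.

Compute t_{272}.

881

t_4 = 1000·588 + 135·606 + 440·637 + 490·687 = 245
t_5 = 1000·245 + 135·588 + 440·606 + 490·637 = 95
t_6 = 1000·95 + 135·245 + 440·588 + 490·606 = 642
t_7 = 1000·642 + 135·95 + 440·245 + 490·588 = 376
t_8 = 1000·376 + 135·642 + 440·95 + 490·245 = 958
t_9 = 1000·958 + 135·376 + 440·642 + 490·95 = 865
Continuing the recurrence:
  t_10 = 201;  t_11 = 300;  t_12 = 661;  t_13 = 972;  t_14 = 205;  t_15 = 157
  t_16 = 902;  t_17 = 391;  t_18 = 216;  t_19 = 980;  t_20 = 708;  t_21 = 886
  t_22 = 75;  t_23 = 537;  t_24 = 437;  t_25 = 932;  t_26 = 757;  t_27 = 296
  t_28 = 288;  t_29 = 757;  t_30 = 485;  t_31 = 296;  t_32 = 223;  t_33 = 739
  t_34 = 861;  t_35 = 188;  t_36 = 77;  t_37 = 815;  t_38 = 143;  t_39 = 650
  t_40 = 131;  t_41 = 954;  t_42 = 920;  t_43 = 222;  t_44 = 752;  t_45 = 479
  t_46 = 938;  t_47 = 464;  t_48 = 439;  t_49 = 828;  t_50 = 212;  t_51 = 667
  t_52 = 683;  t_53 = 705;  t_54 = 918;  t_55 = 900;  t_56 = 923;  t_57 = 877
  t_58 = 955;  t_59 = 388;  t_60 = 997;  t_61 = 372;  t_62 = 50;  t_63 = 522
  t_64 = 430;  t_65 = 468;  t_66 = 273;  t_67 = 194;  t_68 = 706;  t_69 = 991
  t_70 = 803;  t_71 = 515;  t_72 = 857;  t_73 = 694;  t_74 = 12;  t_75 = 568
  t_76 = 363;  t_77 = 18;  t_78 = 934;  t_79 = 212;  t_80 = 209;  t_81 = 541
  t_82 = 165;  t_83 = 5;  t_84 = 449;  t_85 = 345;  t_86 = 309;  t_87 = 635
  t_88 = 174;  t_89 = 704;  t_90 = 977;  t_91 = 736;  t_92 = 656;  t_93 = 556
  t_94 = 224;  t_95 = 889;  t_96 = 72;  t_97 = 1002;  t_98 = 149;  t_99 = 864
  t_100 = 143;  t_101 = 908;  t_102 = 163;  t_103 = 984;  t_104 = 437;  t_105 = 796
  t_106 = 630;  t_107 = 309;  t_108 = 879;  t_109 = 798;  t_110 = 184;  t_111 = 502
  t_112 = 1006;  t_113 = 971;  t_114 = 205;  t_115 = 570;  t_116 = 319;  t_117 = 363
  t_118 = 565;  t_119 = 449;  t_120 = 808;  t_121 = 538;  t_122 = 491;  t_123 = 1008
  t_124 = 706;  t_125 = 959;  t_126 = 922;  t_127 = 474;  t_128 = 184;  t_129 = 563
  t_130 = 47;  t_131 = 337;  t_132 = 150;  t_133 = 662;  t_134 = 955;  t_135 = 124
  t_136 = 197;  t_137 = 779;  t_138 = 261;  t_139 = 24;  t_140 = 79;  t_141 = 633
  t_142 = 140;  t_143 = 554;  t_144 = 192;  t_145 = 872;  t_146 = 489;  t_147 = 74
  t_148 = 267;  t_149 = 231;  t_150 = 409;  t_151 = 633;  t_152 = 477;  t_153 = 982
  t_154 = 726;  t_155 = 326;  t_156 = 100;  t_157 = 206;  t_158 = 272;  t_159 = 59
  t_160 = 263;  t_161 = 202;  t_162 = 208;  t_163 = 516;  t_164 = 35;  t_165 = 532
  t_166 = 972;  t_167 = 360;  t_168 = 835;  t_169 = 947;  t_170 = 294;  t_171 = 32
  t_172 = 519;  t_173 = 756;  t_174 = 430;  t_175 = 179;  t_176 = 656;  t_177 = 753
  t_178 = 940;  t_179 = 360;  t_180 = 499;  t_181 = 308;  t_182 = 500;  t_183 = 179
  t_184 = 950;  t_185 = 88;  t_186 = 195;  t_187 = 236;  t_188 = 714;  t_189 = 986
  t_190 = 350;  t_191 = 774;  t_192 = 640;  t_193 = 309;  t_194 = 369;  t_195 = 17
  t_196 = 776;  t_197 = 327;  t_198 = 524;  t_199 = 734;  t_200 = 7;  t_201 = 452
  t_202 = 458;  t_203 = 903;  t_204 = 736;  t_205 = 484;  t_206 = 354;  t_207 = 75
  t_208 = 180;  t_209 = 852;  t_210 = 103;  t_211 = 1000;  t_212 = 818;  t_213 = 173
  t_214 = 1006;  t_215 = 517;  t_216 = 679;  t_217 = 829;  t_218 = 451;  t_219 = 60
  t_220 = 56;  t_221 = 792;  t_222 = 617;  t_223 = 21;  t_224 = 940;  t_225 = 103
  t_226 = 646;  t_227 = 129;  t_228 = 695;  t_229 = 792;  t_230 = 902;  t_231 = 645
  t_232 = 822;  t_233 = 933;  t_234 = 973;  t_235 = 845;  t_236 = 698;  t_237 = 227
  t_238 = 369;  t_239 = 825;  t_240 = 979;  t_241 = 806;  t_242 = 763;  t_243 = 601
  t_244 = 639;  t_245 = 862;  t_246 = 427;  t_247 = 39;  t_248 = 1006;  t_249 = 62
  t_250 = 420;  t_251 = 182;  t_252 = 152;  t_253 = 258;  t_254 = 369;  t_255 = 904
  t_256 = 636;  t_257 = 487;  t_258 = 161;  t_259 = 76;  t_260 = 93;  t_261 = 49
  t_262 = 337;  t_263 = 13;  t_264 = 509;  t_265 = 961;  t_266 = 864;  t_267 = 148
  t_268 = 538;  t_269 = 466;  t_270 = 957
t_271 = 1000·957 + 135·466 + 440·538 + 490·148 = 297
t_272 = 1000·297 + 135·957 + 440·466 + 490·538 = 881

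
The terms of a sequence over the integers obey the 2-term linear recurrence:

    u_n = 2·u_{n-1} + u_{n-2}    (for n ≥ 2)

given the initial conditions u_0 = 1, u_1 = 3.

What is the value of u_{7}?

577

u_2 = 2·3 + 1·1 = 7
u_3 = 2·7 + 1·3 = 17
u_4 = 2·17 + 1·7 = 41
u_5 = 2·41 + 1·17 = 99
u_6 = 2·99 + 1·41 = 239
u_7 = 2·239 + 1·99 = 577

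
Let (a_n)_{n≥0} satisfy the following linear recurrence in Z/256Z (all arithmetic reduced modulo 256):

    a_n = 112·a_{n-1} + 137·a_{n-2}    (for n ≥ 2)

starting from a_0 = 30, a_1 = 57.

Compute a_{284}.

222

a_2 = 112·57 + 137·30 = 254
a_3 = 112·254 + 137·57 = 161
a_4 = 112·161 + 137·254 = 94
a_5 = 112·94 + 137·161 = 73
a_6 = 112·73 + 137·94 = 62
a_7 = 112·62 + 137·73 = 49
a_8 = 112·49 + 137·62 = 158
a_9 = 112·158 + 137·49 = 89
a_10 = 112·89 + 137·158 = 126
a_11 = 112·126 + 137·89 = 193
a_12 = 112·193 + 137·126 = 222
a_13 = 112·222 + 137·193 = 105
a_14 = 112·105 + 137·222 = 190
a_15 = 112·190 + 137·105 = 81
a_16 = 112·81 + 137·190 = 30
a_17 = 112·30 + 137·81 = 121
a_18 = 112·121 + 137·30 = 254
a_19 = 112·254 + 137·121 = 225
a_20 = 112·225 + 137·254 = 94
a_21 = 112·94 + 137·225 = 137
a_22 = 112·137 + 137·94 = 62
a_23 = 112·62 + 137·137 = 113
a_24 = 112·113 + 137·62 = 158
a_25 = 112·158 + 137·113 = 153
a_26 = 112·153 + 137·158 = 126
a_27 = 112·126 + 137·153 = 1
a_28 = 112·1 + 137·126 = 222
a_29 = 112·222 + 137·1 = 169
a_30 = 112·169 + 137·222 = 190
a_31 = 112·190 + 137·169 = 145
a_32 = 112·145 + 137·190 = 30
a_33 = 112·30 + 137·145 = 185
a_34 = 112·185 + 137·30 = 254
a_35 = 112·254 + 137·185 = 33
a_36 = 112·33 + 137·254 = 94
a_37 = 112·94 + 137·33 = 201
a_38 = 112·201 + 137·94 = 62
a_39 = 112·62 + 137·201 = 177
a_40 = 112·177 + 137·62 = 158
a_41 = 112·158 + 137·177 = 217
a_42 = 112·217 + 137·158 = 126
a_43 = 112·126 + 137·217 = 65
a_44 = 112·65 + 137·126 = 222
a_45 = 112·222 + 137·65 = 233
a_46 = 112·233 + 137·222 = 190
a_47 = 112·190 + 137·233 = 209
a_48 = 112·209 + 137·190 = 30
a_49 = 112·30 + 137·209 = 249
a_50 = 112·249 + 137·30 = 254
a_51 = 112·254 + 137·249 = 97
a_52 = 112·97 + 137·254 = 94
a_53 = 112·94 + 137·97 = 9
a_54 = 112·9 + 137·94 = 62
a_55 = 112·62 + 137·9 = 241
a_56 = 112·241 + 137·62 = 158
a_57 = 112·158 + 137·241 = 25
a_58 = 112·25 + 137·158 = 126
a_59 = 112·126 + 137·25 = 129
a_60 = 112·129 + 137·126 = 222
a_61 = 112·222 + 137·129 = 41
a_62 = 112·41 + 137·222 = 190
a_63 = 112·190 + 137·41 = 17
a_64 = 112·17 + 137·190 = 30
a_65 = 112·30 + 137·17 = 57
(a_64, a_65) = (30, 57) = (a_0, a_1), so the sequence has period 64.
284 ≡ 28 (mod 64), hence a_284 = a_28 = 222.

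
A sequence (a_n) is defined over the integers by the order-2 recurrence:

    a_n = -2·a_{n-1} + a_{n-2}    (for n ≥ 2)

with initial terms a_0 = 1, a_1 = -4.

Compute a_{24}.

a_2 = -2·-4 + 1·1 = 9
a_3 = -2·9 + 1·-4 = -22
a_4 = -2·-22 + 1·9 = 53
a_5 = -2·53 + 1·-22 = -128
a_6 = -2·-128 + 1·53 = 309
a_7 = -2·309 + 1·-128 = -746
a_8 = -2·-746 + 1·309 = 1801
a_9 = -2·1801 + 1·-746 = -4348
a_10 = -2·-4348 + 1·1801 = 10497
a_11 = -2·10497 + 1·-4348 = -25342
a_12 = -2·-25342 + 1·10497 = 61181
a_13 = -2·61181 + 1·-25342 = -147704
a_14 = -2·-147704 + 1·61181 = 356589
a_15 = -2·356589 + 1·-147704 = -860882
a_16 = -2·-860882 + 1·356589 = 2078353
a_17 = -2·2078353 + 1·-860882 = -5017588
a_18 = -2·-5017588 + 1·2078353 = 12113529
a_19 = -2·12113529 + 1·-5017588 = -29244646
a_20 = -2·-29244646 + 1·12113529 = 70602821
a_21 = -2·70602821 + 1·-29244646 = -170450288
a_22 = -2·-170450288 + 1·70602821 = 411503397
a_23 = -2·411503397 + 1·-170450288 = -993457082
a_24 = -2·-993457082 + 1·411503397 = 2398417561

2398417561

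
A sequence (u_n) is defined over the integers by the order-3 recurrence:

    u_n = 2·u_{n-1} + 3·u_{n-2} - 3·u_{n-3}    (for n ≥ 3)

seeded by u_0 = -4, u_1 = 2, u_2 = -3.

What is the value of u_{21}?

u_3 = 2·-3 + 3·2 + -3·-4 = 12
u_4 = 2·12 + 3·-3 + -3·2 = 9
u_5 = 2·9 + 3·12 + -3·-3 = 63
u_6 = 2·63 + 3·9 + -3·12 = 117
u_7 = 2·117 + 3·63 + -3·9 = 396
u_8 = 2·396 + 3·117 + -3·63 = 954
u_9 = 2·954 + 3·396 + -3·117 = 2745
u_10 = 2·2745 + 3·954 + -3·396 = 7164
u_11 = 2·7164 + 3·2745 + -3·954 = 19701
u_12 = 2·19701 + 3·7164 + -3·2745 = 52659
u_13 = 2·52659 + 3·19701 + -3·7164 = 142929
u_14 = 2·142929 + 3·52659 + -3·19701 = 384732
u_15 = 2·384732 + 3·142929 + -3·52659 = 1040274
u_16 = 2·1040274 + 3·384732 + -3·142929 = 2805957
u_17 = 2·2805957 + 3·1040274 + -3·384732 = 7578540
u_18 = 2·7578540 + 3·2805957 + -3·1040274 = 20454129
u_19 = 2·20454129 + 3·7578540 + -3·2805957 = 55226007
u_20 = 2·55226007 + 3·20454129 + -3·7578540 = 149078781
u_21 = 2·149078781 + 3·55226007 + -3·20454129 = 402473196

402473196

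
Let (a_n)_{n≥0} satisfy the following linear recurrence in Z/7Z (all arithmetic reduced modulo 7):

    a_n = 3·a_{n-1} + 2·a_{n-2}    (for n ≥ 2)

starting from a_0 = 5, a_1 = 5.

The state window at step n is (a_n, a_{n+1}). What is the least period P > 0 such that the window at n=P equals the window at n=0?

n=0: window = (5, 5)
n=1: window = (5, 4)
n=2: window = (4, 1)
n=3: window = (1, 4)
n=4: window = (4, 0)
n=5: window = (0, 1)
n=6: window = (1, 3)
n=7: window = (3, 4)
n=8: window = (4, 4)
n=9: window = (4, 6)
n=10: window = (6, 5)
n=11: window = (5, 6)
n=12: window = (6, 0)
n=13: window = (0, 5)
n=14: window = (5, 1)
n=15: window = (1, 6)
n=16: window = (6, 6)
n=17: window = (6, 2)
n=18: window = (2, 4)
n=19: window = (4, 2)
n=20: window = (2, 0)
n=21: window = (0, 4)
n=22: window = (4, 5)
n=23: window = (5, 2)
n=24: window = (2, 2)
n=25: window = (2, 3)
n=26: window = (3, 6)
n=27: window = (6, 3)
n=28: window = (3, 0)
n=29: window = (0, 6)
n=30: window = (6, 4)
n=31: window = (4, 3)
n=32: window = (3, 3)
n=33: window = (3, 1)
n=34: window = (1, 2)
n=35: window = (2, 1)
n=36: window = (1, 0)
n=37: window = (0, 2)
n=38: window = (2, 6)
n=39: window = (6, 1)
n=40: window = (1, 1)
…
n=46: window = (3, 2)
n=47: window = (2, 5)
n=48: window = (5, 5)
window at n=48 equals window at n=0 → period = 48

48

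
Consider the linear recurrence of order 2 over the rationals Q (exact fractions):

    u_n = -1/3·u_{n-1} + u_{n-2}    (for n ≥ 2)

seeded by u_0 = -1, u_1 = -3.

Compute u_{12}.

49159/6561

u_2 = -1/3·-3 + 1·-1 = 0
u_3 = -1/3·0 + 1·-3 = -3
u_4 = -1/3·-3 + 1·0 = 1
u_5 = -1/3·1 + 1·-3 = -10/3
u_6 = -1/3·-10/3 + 1·1 = 19/9
u_7 = -1/3·19/9 + 1·-10/3 = -109/27
u_8 = -1/3·-109/27 + 1·19/9 = 280/81
u_9 = -1/3·280/81 + 1·-109/27 = -1261/243
u_10 = -1/3·-1261/243 + 1·280/81 = 3781/729
u_11 = -1/3·3781/729 + 1·-1261/243 = -15130/2187
u_12 = -1/3·-15130/2187 + 1·3781/729 = 49159/6561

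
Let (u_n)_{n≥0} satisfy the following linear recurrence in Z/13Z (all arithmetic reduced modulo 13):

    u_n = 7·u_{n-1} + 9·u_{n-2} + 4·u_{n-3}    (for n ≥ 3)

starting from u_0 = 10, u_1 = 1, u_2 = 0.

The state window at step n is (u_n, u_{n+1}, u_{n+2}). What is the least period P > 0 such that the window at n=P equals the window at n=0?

1098

n=0: window = (10, 1, 0)
n=1: window = (1, 0, 10)
n=2: window = (0, 10, 9)
n=3: window = (10, 9, 10)
n=4: window = (9, 10, 9)
n=5: window = (10, 9, 7)
n=6: window = (9, 7, 1)
n=7: window = (7, 1, 2)
n=8: window = (1, 2, 12)
n=9: window = (2, 12, 2)
n=10: window = (12, 2, 0)
n=11: window = (2, 0, 1)
n=12: window = (0, 1, 2)
n=13: window = (1, 2, 10)
n=14: window = (2, 10, 1)
n=15: window = (10, 1, 1)
n=16: window = (1, 1, 4)
n=17: window = (1, 4, 2)
n=18: window = (4, 2, 2)
n=19: window = (2, 2, 9)
n=20: window = (2, 9, 11)
n=21: window = (9, 11, 10)
n=22: window = (11, 10, 10)
n=23: window = (10, 10, 9)
n=24: window = (10, 9, 11)
n=25: window = (9, 11, 3)
n=26: window = (11, 3, 0)
n=27: window = (3, 0, 6)
n=28: window = (0, 6, 2)
n=29: window = (6, 2, 3)
n=30: window = (2, 3, 11)
n=31: window = (3, 11, 8)
n=32: window = (11, 8, 11)
n=33: window = (8, 11, 11)
n=34: window = (11, 11, 0)
n=35: window = (11, 0, 0)
n=36: window = (0, 0, 5)
n=37: window = (0, 5, 9)
n=38: window = (5, 9, 4)
n=39: window = (9, 4, 12)
n=40: window = (4, 12, 0)
…
n=1096: window = (4, 5, 10)
n=1097: window = (5, 10, 1)
n=1098: window = (10, 1, 0)
window at n=1098 equals window at n=0 → period = 1098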